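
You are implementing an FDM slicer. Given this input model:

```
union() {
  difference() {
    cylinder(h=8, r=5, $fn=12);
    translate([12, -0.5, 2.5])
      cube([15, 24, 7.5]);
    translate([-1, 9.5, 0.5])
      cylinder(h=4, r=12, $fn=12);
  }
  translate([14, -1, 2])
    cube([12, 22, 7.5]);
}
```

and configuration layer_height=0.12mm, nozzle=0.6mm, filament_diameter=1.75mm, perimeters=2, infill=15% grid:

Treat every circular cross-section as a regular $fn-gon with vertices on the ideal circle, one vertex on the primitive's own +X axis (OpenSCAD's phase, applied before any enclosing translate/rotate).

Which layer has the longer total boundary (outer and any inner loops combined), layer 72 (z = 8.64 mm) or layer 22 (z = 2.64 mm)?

Layer 72 (z = 8.64): the cylinder is not intersected at this z (z outside [0, 8]); the cube at (12, -0.5) is present — its section is the full 15×24 rectangle (perimeter 78.00 mm); the cylinder at (-1, 9.5) does not reach this height (z outside [0.5, 4.5]); Subtracting the remaining from the first: the first operand is absent here, so nothing remains; the cube at (14, -1) is present — its section is the full 12×22 rectangle (perimeter 68.00 mm); Merging all regions: only the 12×22 cube at (14, -1) is present, so the union is just that shape — boundary = 68.00 mm. So its perimeter = 68.00 mm. Layer 22 (z = 2.64): the r=5 cylinder contributes a regular 12-gon of circumradius 5 (perimeter = 2·12·5.000·sin(180°/12) = 31.06 mm); the cube at (12, -0.5) (footprint 15×24) is included at this height (perimeter 78.00 mm); the r=12 cylinder at (-1, 9.5) gives a regular 12-gon of circumradius 12 (constant along its height) (perimeter = 2·12·12.000·sin(180°/12) = 74.54 mm); Subtracting the remaining from the first: starting from the r=5 cylinder, the 15×24 cube at (12, -0.5) misses the remaining region (no effect); the r=12 cylinder at (-1, 9.5) partially overlaps it — only the 55.12 mm² overlap (of its 432.00 mm²) is removed, clipping the outline — boundary = 22.60 mm; the cube at (14, -1) (footprint 12×22) is included at this height (perimeter 68.00 mm); Merging all regions: the 2 present regions are separate (no shared area or edge), so areas and boundary lengths simply add and each stays a separate island — boundary = 90.60 mm. So its perimeter = 90.60 mm. Layer 22 is larger (90.60 vs 68.00 mm).

layer 22 (z = 2.64 mm)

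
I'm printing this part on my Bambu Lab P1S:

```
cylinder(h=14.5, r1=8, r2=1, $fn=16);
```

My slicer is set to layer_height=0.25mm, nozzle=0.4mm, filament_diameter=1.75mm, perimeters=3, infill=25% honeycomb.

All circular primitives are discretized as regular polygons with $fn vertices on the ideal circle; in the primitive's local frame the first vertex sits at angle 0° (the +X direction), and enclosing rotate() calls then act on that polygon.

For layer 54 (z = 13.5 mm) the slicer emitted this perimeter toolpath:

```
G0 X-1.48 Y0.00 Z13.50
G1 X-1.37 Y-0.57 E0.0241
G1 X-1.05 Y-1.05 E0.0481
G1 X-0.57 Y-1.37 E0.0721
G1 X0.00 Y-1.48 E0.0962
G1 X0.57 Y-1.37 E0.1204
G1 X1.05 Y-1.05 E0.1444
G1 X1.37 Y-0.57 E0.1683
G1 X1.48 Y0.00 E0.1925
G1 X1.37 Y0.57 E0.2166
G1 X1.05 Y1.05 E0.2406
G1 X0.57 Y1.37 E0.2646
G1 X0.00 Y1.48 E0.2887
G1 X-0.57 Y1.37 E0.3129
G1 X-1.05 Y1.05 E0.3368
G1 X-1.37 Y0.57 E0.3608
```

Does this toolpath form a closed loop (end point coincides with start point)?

Start point (G0): (-1.48, 0.00). End point (last G1): the path does not return to the start — open.

no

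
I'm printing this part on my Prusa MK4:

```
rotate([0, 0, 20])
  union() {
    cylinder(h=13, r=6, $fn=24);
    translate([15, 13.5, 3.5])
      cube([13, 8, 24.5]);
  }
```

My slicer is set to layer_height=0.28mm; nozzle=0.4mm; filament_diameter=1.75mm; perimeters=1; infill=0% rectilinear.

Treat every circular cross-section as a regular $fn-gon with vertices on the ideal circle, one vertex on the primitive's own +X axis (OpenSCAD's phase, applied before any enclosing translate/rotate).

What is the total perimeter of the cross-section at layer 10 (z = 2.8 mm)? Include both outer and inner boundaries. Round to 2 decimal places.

37.59 mm

At z = 2.8 mm: the r=6 cylinder contributes a regular 24-gon of circumradius 6 (perimeter = 2·24·6.000·sin(180°/24) = 37.59 mm); the cube at (15, 13.5) does not reach this height (z outside [3.5, 28]); Combining (union): only the r=6 cylinder is present, so the union is just that shape — boundary = 37.59 mm; (rotated 20° about Z; rotation is an isometry so areas/perimeters/island counts are preserved). Overall, the cross-section is a single solid region. Total boundary length (outer) = 37.59 mm.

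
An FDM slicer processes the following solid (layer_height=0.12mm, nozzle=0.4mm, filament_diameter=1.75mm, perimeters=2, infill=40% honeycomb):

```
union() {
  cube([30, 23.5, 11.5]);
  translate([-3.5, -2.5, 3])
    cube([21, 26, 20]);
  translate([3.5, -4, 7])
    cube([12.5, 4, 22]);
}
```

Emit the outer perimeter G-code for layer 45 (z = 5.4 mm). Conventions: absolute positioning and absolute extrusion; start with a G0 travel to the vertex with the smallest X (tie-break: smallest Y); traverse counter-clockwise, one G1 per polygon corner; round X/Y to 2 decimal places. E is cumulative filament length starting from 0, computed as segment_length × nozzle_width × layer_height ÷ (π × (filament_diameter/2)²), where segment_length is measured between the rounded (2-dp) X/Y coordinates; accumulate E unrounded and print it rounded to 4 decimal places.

At z = 5.4 mm: the cube is present — its section is the full 30×23.5 rectangle; the cube at (-3.5, -2.5) is present — its section is the full 21×26 rectangle; the cube at (3.5, -4) is not intersected at this z (z outside [7, 29]); Merging all regions: the regions partially overlap (shared area 411.25 mm²), so overlapping operands fuse into one piece — 1 connected region. The outline is a single polygon with 6 vertices. Extrusion per mm of travel: 0.4 × 0.12 / (π × 0.875²) = 0.019956. Accumulating E over each segment gives final E = 2.3748.

G0 X-3.50 Y-2.50 Z5.40
G1 X17.50 Y-2.50 E0.4191
G1 X17.50 Y0.00 E0.4690
G1 X30.00 Y0.00 E0.7184
G1 X30.00 Y23.50 E1.1874
G1 X-3.50 Y23.50 E1.8559
G1 X-3.50 Y-2.50 E2.3748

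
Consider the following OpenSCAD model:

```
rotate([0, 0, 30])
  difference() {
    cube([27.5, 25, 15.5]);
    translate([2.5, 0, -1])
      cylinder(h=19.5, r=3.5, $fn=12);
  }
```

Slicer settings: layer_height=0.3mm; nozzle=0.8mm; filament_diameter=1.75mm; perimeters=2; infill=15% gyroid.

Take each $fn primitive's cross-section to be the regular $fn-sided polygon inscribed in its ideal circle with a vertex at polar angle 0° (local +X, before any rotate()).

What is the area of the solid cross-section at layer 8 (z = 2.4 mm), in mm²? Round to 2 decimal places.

At z = 2.4 mm: the 27.5×25 cube contributes its full rectangle (area 687.50 mm²); the r=3.5 cylinder at (2.5, 0) gives a regular 12-gon of circumradius 3.5 (constant along its height) (area = (12/2)·3.500²·sin(360°/12) = 36.75 mm²); Subtracting the remaining from the first: starting from the 27.5×25 cube (687.50 mm²), the r=3.5 cylinder at (2.5, 0) partially overlaps it — only the 16.89 mm² overlap (of its 36.75 mm²) is removed, clipping the outline — area = 670.61 mm²; (rotated 30° about Z; rotation is an isometry so areas/perimeters/island counts are preserved). Overall, the cross-section is a single solid region. Net area = 670.61 mm².

670.61 mm²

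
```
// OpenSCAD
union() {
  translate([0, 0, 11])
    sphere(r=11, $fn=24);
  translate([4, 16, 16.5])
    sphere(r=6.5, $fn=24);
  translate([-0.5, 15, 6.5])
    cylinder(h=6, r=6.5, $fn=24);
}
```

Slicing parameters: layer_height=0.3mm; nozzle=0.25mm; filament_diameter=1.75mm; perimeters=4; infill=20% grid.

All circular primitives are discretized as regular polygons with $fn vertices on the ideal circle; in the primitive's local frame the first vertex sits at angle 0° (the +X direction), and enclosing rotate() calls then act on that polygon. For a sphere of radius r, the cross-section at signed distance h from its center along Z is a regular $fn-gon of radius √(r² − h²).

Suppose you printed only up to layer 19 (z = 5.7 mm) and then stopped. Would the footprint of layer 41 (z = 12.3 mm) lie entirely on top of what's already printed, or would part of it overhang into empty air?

part overhangs

Compare the two slices. At z = 5.7: the r=11 sphere contributes a regular 24-gon of circumradius √(11²−5.3²) = 9.639 (area = (24/2)·9.639²·sin(360°/24) = 288.56 mm²); the sphere at (4, 16) does not reach this height (|z−center|=10.800 > r=6.5); the cylinder at (-0.5, 15) does not reach this height (z outside [6.5, 12.5]); Combining (union): only the r=11 sphere is present, so the union is just that shape — area = 288.56 mm². At z = 12.3: the r=11 sphere slices to a regular 24-gon of circumradius 10.923 (√(r²−h²) with h=1.3 from center) (area = (24/2)·10.923²·sin(360°/24) = 370.56 mm²); the sphere at (4, 16): section is a regular 24-gon, circumradius = √(r²−h²) = √(6.5²−4.2²) = 4.961 (area = (24/2)·4.961²·sin(360°/24) = 76.43 mm²); the r=6.5 cylinder at (-0.5, 15) gives a regular 24-gon of circumradius 6.5 (constant along its height) (area = (24/2)·6.500²·sin(360°/24) = 131.22 mm²); Taking the union: the regions partially overlap — summed areas 578.21 mm² minus the doubly-counted overlap 62.62 mm² gives 515.59 mm² — area = 515.59 mm². Checking containment: at z = 12.3 the cross-section extends beyond the z = 5.7 cross-section by about 227.03 mm².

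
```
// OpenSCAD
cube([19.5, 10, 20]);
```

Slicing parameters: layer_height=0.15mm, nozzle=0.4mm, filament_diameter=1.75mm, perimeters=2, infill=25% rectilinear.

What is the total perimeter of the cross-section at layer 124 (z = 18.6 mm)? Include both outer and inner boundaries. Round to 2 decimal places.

At z = 18.6 mm: the cube (footprint 19.5×10) is included at this height (perimeter 59.00 mm). Overall, the cross-section is a single solid region. Total boundary length (outer) = 59.00 mm.

59.00 mm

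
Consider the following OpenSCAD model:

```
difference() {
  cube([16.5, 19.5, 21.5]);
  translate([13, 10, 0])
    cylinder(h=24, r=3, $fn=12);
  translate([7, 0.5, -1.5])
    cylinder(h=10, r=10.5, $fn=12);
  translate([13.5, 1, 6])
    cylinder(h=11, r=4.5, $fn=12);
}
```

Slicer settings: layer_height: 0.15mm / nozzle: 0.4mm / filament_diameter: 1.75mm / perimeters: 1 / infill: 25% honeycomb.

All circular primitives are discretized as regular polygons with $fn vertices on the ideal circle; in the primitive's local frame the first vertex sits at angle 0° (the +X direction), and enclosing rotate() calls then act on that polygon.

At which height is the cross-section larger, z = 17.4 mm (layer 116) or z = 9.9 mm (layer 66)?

layer 116 (z = 17.4 mm)

Layer 116 (z = 17.4): the cube (footprint 16.5×19.5) is included at this height (area 321.75 mm²); the r=3 cylinder at (13, 10) gives a regular 12-gon of circumradius 3 (constant along its height) (area = (12/2)·3.000²·sin(360°/12) = 27.00 mm²); the cylinder at (7, 0.5) does not reach this height (z outside [-1.5, 8.5]); the cylinder at (13.5, 1) is absent (z outside [6, 17]); Taking the first minus the rest: starting from the 16.5×19.5 cube (321.75 mm²), the r=3 cylinder at (13, 10) lies wholly inside it (removes its full 27.00 mm² and its 18.63 mm outline becomes a hole wall) — area = 294.75 mm². So its area = 294.75 mm². Layer 66 (z = 9.9): the 16.5×19.5 cube contributes its full rectangle (area 321.75 mm²); the r=3 cylinder at (13, 10) contributes a regular 12-gon of circumradius 3 (area = (12/2)·3.000²·sin(360°/12) = 27.00 mm²); the cylinder at (7, 0.5) does not reach this height (z outside [-1.5, 8.5]); the cylinder at (13.5, 1): section is a regular 12-gon, circumradius r=4.5 (area = (12/2)·4.500²·sin(360°/12) = 60.75 mm²); Taking the first minus the rest: starting from the 16.5×19.5 cube (321.75 mm²), the r=3 cylinder at (13, 10) lies wholly inside it (removes its full 27.00 mm² and its 18.63 mm outline becomes a hole wall); the r=4.5 cylinder at (13.5, 1) partially overlaps it — only the 34.64 mm² overlap (of its 60.75 mm²) is removed, clipping the outline — area = 260.11 mm². So its area = 260.11 mm². Layer 116 is larger (294.75 vs 260.11 mm²).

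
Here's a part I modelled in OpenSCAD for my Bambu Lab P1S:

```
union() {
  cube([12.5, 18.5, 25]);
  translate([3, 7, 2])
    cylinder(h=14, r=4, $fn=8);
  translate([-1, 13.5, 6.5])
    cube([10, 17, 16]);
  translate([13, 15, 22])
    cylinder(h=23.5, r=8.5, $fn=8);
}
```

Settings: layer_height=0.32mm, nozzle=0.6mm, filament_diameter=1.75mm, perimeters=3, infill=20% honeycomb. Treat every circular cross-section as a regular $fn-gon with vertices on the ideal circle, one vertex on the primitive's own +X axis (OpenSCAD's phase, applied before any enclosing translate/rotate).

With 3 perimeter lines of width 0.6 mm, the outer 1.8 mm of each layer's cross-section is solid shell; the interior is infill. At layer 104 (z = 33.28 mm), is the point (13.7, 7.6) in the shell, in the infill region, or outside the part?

At z = 33.28 mm: the cube does not reach this height (z outside [0, 25]); the cylinder at (3, 7) is absent (z outside [2, 16]); the cube at (-1, 13.5) does not reach this height (z outside [6.5, 22.5]); the r=8.5 cylinder at (13, 15) gives a regular 8-gon of circumradius 8.5 (constant along its height); Taking the union: only the r=8.5 cylinder at (13, 15) is present, so the union is just that shape — 1 connected region. Overall, the cross-section is a single solid region. The nearest boundary edge runs (13.00, 6.50)→(19.01, 8.99); distance from the point to it = 0.75 mm. The point is inside the cross-section, 0.75 mm from the nearest boundary — within the 1.8 mm shell band (3 × 0.6).

shell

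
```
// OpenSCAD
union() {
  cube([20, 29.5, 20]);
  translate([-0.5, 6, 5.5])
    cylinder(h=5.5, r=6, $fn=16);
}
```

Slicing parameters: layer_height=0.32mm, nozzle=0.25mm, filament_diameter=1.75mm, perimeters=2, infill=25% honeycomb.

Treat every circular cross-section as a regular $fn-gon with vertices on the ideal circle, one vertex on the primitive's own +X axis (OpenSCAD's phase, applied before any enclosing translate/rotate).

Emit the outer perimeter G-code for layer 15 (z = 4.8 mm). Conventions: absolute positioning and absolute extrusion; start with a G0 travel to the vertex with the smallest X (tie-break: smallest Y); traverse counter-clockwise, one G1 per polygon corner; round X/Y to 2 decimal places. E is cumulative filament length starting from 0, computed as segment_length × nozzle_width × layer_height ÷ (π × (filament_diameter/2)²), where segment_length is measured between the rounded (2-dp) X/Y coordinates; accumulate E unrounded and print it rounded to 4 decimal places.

At z = 4.8 mm: the 20×29.5 cube contributes its full rectangle; the cylinder at (-0.5, 6) is not intersected at this z (z outside [5.5, 11]); Merging all regions: only the 20×29.5 cube is present, so the union is just that shape — 1 connected region. The outline is a single polygon with 4 vertices. Extrusion per mm of travel: 0.25 × 0.32 / (π × 0.875²) = 0.033260. Accumulating E over each segment gives final E = 3.2928.

G0 X0.00 Y0.00 Z4.80
G1 X20.00 Y0.00 E0.6652
G1 X20.00 Y29.50 E1.6464
G1 X0.00 Y29.50 E2.3116
G1 X0.00 Y0.00 E3.2928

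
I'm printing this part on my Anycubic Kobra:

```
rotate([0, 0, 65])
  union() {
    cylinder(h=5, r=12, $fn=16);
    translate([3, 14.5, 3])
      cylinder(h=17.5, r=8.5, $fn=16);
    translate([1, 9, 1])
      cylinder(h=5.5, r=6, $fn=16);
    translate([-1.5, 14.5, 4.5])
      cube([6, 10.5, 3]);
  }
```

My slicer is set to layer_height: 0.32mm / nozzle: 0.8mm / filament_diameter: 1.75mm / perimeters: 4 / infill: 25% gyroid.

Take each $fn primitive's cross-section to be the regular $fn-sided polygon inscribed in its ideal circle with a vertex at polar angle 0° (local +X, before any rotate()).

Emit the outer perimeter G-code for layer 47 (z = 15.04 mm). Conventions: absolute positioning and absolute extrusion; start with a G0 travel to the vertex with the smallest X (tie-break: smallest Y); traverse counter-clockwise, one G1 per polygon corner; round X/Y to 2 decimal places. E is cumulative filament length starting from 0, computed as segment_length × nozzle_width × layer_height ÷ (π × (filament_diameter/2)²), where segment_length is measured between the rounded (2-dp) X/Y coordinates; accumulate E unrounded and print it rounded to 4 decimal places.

At z = 15.04 mm: the cylinder is not intersected at this z (z outside [0, 5]); the r=8.5 cylinder at (3, 14.5) contributes a regular 16-gon of circumradius 8.5; the cylinder at (1, 9) is absent (z outside [1, 6.5]); the cube at (-1.5, 14.5) is not intersected at this z (z outside [4.5, 7.5]); Taking the union: only the r=8.5 cylinder at (3, 14.5) is present, so the union is just that shape — 1 connected region; (whole slice rotated 65° about Z — lengths, areas and connectivity unchanged). The outline is a single polygon with 16 vertices. Extrusion per mm of travel: 0.8 × 0.32 / (π × 0.875²) = 0.106432. Accumulating E over each segment gives final E = 5.6483.

G0 X-20.37 Y9.22 Z15.04
G1 X-19.86 Y5.94 E0.3533
G1 X-18.14 Y3.10 E0.7067
G1 X-15.47 Y1.14 E1.0592
G1 X-12.24 Y0.35 E1.4131
G1 X-8.97 Y0.86 E1.7653
G1 X-6.13 Y2.58 E2.1187
G1 X-4.17 Y5.25 E2.4713
G1 X-3.38 Y8.48 E2.8252
G1 X-3.89 Y11.75 E3.1774
G1 X-5.61 Y14.59 E3.5308
G1 X-8.28 Y16.55 E3.8833
G1 X-11.50 Y17.34 E4.2362
G1 X-14.78 Y16.83 E4.5895
G1 X-17.62 Y15.11 E4.9429
G1 X-19.58 Y12.44 E5.2954
G1 X-20.37 Y9.22 E5.6483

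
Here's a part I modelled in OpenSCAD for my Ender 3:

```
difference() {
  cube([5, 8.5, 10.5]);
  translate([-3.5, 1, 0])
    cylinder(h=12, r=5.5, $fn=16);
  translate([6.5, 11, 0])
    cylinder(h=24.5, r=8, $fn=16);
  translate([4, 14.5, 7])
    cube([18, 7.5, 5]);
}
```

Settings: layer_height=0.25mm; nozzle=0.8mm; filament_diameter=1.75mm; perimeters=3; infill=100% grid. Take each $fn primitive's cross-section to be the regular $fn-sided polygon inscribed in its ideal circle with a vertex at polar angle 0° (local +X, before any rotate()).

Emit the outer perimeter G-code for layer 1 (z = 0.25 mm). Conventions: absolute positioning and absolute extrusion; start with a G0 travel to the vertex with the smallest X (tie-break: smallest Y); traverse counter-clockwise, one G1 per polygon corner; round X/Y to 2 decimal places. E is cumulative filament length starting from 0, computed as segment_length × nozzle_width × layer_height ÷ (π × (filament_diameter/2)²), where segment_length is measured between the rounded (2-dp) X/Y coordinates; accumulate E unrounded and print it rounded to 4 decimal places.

G0 X0.00 Y5.15 Z0.25
G1 X0.39 Y4.89 E0.0390
G1 X1.58 Y3.10 E0.2177
G1 X2.00 Y1.00 E0.3958
G1 X1.80 Y0.00 E0.4806
G1 X5.00 Y0.00 E0.7467
G1 X5.00 Y3.30 E1.0211
G1 X3.44 Y3.61 E1.1533
G1 X0.84 Y5.34 E1.4130
G1 X0.00 Y6.61 E1.5396
G1 X0.00 Y5.15 E1.6610

At z = 0.25 mm: the 5×8.5 cube contributes its full rectangle; the r=5.5 cylinder at (-3.5, 1) gives a regular 16-gon of circumradius 5.5 (constant along its height); the r=8 cylinder at (6.5, 11) gives a regular 16-gon of circumradius 8 (constant along its height); the cube at (4, 14.5) does not reach this height (z outside [7, 12]); Taking the first minus the rest: starting from the 5×8.5 cube, the r=5.5 cylinder at (-3.5, 1) partially overlaps it — only the 7.48 mm² overlap (of its 92.61 mm²) is removed, clipping the outline; the r=8 cylinder at (6.5, 11) partially overlaps it — only the 20.45 mm² overlap (of its 195.93 mm²) is removed, clipping the outline — 1 connected region. The outline is a single polygon with 10 vertices. Extrusion per mm of travel: 0.8 × 0.25 / (π × 0.875²) = 0.083150. Accumulating E over each segment gives final E = 1.6610.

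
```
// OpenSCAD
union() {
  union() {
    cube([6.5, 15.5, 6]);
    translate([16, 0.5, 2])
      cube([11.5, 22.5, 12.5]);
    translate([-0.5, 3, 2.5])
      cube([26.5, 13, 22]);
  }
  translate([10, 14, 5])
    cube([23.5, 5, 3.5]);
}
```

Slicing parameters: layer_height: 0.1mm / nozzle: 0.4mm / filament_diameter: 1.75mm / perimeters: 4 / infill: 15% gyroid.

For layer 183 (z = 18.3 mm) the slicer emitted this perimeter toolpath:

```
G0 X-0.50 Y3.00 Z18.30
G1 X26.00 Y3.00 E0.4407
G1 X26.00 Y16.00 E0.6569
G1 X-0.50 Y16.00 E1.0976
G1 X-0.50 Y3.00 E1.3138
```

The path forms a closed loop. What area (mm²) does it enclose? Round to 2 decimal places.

344.50 mm²

Apply the shoelace formula to the sequence of (X, Y) vertices; enclosed area = 344.50 mm².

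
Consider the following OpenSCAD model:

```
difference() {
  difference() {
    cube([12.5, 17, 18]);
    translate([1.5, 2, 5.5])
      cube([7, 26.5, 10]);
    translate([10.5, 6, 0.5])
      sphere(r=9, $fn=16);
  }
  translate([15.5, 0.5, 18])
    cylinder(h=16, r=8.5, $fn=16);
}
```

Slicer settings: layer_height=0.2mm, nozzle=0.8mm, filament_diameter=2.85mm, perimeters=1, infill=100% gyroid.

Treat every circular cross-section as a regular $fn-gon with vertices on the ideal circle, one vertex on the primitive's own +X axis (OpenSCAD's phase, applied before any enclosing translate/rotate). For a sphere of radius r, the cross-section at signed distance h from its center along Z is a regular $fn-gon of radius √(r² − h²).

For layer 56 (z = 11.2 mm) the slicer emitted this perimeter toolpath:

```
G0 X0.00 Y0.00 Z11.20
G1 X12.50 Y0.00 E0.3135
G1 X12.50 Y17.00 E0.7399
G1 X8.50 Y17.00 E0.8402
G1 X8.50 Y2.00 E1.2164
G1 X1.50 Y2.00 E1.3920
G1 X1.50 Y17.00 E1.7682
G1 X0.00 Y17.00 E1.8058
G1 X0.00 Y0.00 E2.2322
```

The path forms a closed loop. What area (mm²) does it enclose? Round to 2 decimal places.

107.50 mm²

Apply the shoelace formula to the sequence of (X, Y) vertices; enclosed area = 107.50 mm².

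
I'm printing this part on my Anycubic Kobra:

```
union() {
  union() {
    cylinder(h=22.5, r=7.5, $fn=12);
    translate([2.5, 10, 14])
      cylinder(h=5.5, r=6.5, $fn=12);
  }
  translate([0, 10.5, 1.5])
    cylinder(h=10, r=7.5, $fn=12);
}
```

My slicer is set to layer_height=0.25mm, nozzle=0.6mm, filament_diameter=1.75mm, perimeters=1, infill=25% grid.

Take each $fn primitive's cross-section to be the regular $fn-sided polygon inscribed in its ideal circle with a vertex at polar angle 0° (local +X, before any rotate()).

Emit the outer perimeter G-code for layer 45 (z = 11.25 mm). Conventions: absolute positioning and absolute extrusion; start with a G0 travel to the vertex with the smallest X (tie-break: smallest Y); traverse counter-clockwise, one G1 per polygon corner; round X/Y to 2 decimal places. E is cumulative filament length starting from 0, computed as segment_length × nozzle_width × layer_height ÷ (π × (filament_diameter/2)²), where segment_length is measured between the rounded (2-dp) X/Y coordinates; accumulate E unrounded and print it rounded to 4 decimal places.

At z = 11.25 mm: the cylinder: section is a regular 12-gon, circumradius r=7.5; the cylinder at (2.5, 10) is absent (z outside [14, 19.5]); Taking the union: only the r=7.5 cylinder is present, so the union is just that shape — 1 connected region; the r=7.5 cylinder at (0, 10.5) gives a regular 12-gon of circumradius 7.5 (constant along its height); Taking the union: the regions partially overlap (shared area 29.31 mm²), so overlapping operands fuse into one piece — 1 connected region. The outline is a single polygon with 20 vertices. Extrusion per mm of travel: 0.6 × 0.25 / (π × 0.875²) = 0.062363. Accumulating E over each segment gives final E = 4.4037.

G0 X-7.50 Y0.00 Z11.25
G1 X-6.50 Y-3.75 E0.2420
G1 X-3.75 Y-6.50 E0.4846
G1 X0.00 Y-7.50 E0.7266
G1 X3.75 Y-6.50 E0.9686
G1 X6.50 Y-3.75 E1.2112
G1 X7.50 Y0.00 E1.4532
G1 X6.50 Y3.75 E1.6952
G1 X5.00 Y5.25 E1.8275
G1 X6.50 Y6.75 E1.9598
G1 X7.50 Y10.50 E2.2018
G1 X6.50 Y14.25 E2.4439
G1 X3.75 Y17.00 E2.6864
G1 X0.00 Y18.00 E2.9284
G1 X-3.75 Y17.00 E3.1705
G1 X-6.50 Y14.25 E3.4130
G1 X-7.50 Y10.50 E3.6550
G1 X-6.50 Y6.75 E3.8971
G1 X-5.00 Y5.25 E4.0294
G1 X-6.50 Y3.75 E4.1617
G1 X-7.50 Y0.00 E4.4037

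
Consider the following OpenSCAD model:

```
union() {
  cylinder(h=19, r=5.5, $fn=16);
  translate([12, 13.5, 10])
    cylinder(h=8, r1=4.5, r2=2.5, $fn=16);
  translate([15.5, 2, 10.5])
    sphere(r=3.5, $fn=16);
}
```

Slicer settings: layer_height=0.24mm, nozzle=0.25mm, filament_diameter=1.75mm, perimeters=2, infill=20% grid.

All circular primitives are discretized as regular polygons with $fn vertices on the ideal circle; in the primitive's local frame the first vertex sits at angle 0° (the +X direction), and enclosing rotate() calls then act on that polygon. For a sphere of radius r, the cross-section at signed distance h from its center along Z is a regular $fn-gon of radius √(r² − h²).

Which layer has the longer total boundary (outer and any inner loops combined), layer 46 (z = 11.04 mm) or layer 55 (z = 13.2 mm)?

layer 46 (z = 11.04 mm)

Layer 46 (z = 11.04): the cylinder: section is a regular 16-gon, circumradius r=5.5 (perimeter = 2·16·5.500·sin(180°/16) = 34.34 mm); the cone at (12, 13.5) (r1=4.5→r2=2.5) has section circumradius 4.240 here — a regular 16-gon (perimeter = 2·16·4.240·sin(180°/16) = 26.47 mm); the r=3.5 sphere at (15.5, 2) slices to a regular 16-gon of circumradius 3.458 (√(r²−h²) with h=0.54 from center) (perimeter = 2·16·3.458·sin(180°/16) = 21.59 mm); Taking the union: the 3 present regions are separate (no shared area or edge), so areas and boundary lengths simply add and each stays a separate island — boundary = 82.39 mm. So its perimeter = 82.39 mm. Layer 55 (z = 13.2): the r=5.5 cylinder contributes a regular 16-gon of circumradius 5.5 (perimeter = 2·16·5.500·sin(180°/16) = 34.34 mm); the cone at (12, 13.5) contributes a regular 16-gon of circumradius 3.700 (interpolated between r1=4.5 and r2=2.5 at t=0.400) (perimeter = 2·16·3.700·sin(180°/16) = 23.10 mm); the r=3.5 sphere at (15.5, 2) contributes a regular 16-gon of circumradius √(3.5²−2.7²) = 2.227 (perimeter = 2·16·2.227·sin(180°/16) = 13.90 mm); Combining (union): the 3 present regions are separate (no shared area or edge), so areas and boundary lengths simply add and each stays a separate island — boundary = 71.34 mm. So its perimeter = 71.34 mm. Layer 46 is larger (82.39 vs 71.34 mm).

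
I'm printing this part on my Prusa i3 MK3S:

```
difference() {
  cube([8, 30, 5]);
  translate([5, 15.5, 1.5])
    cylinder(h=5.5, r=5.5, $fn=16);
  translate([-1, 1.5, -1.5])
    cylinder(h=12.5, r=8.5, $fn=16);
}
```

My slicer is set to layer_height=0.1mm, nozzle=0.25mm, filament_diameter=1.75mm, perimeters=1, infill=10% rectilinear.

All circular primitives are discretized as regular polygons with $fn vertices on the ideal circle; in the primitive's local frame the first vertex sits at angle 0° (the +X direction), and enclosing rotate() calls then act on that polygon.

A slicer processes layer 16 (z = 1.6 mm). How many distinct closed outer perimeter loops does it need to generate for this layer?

2

At z = 1.6 mm: the cube (footprint 8×30) is included at this height; the cylinder at (5, 15.5): section is a regular 16-gon, circumradius r=5.5; the cylinder at (-1, 1.5): section is a regular 16-gon, circumradius r=8.5; Subtracting the remaining from the first: starting from the 8×30 cube, the r=5.5 cylinder at (5, 15.5) partially overlaps it — only the 75.90 mm² overlap (of its 92.61 mm²) is removed, clipping the outline; the r=8.5 cylinder at (-1, 1.5) partially overlaps it — only the 57.92 mm² overlap (of its 221.19 mm²) is removed, clipping the outline — 2 connected regions. The result has 2 disconnected regions.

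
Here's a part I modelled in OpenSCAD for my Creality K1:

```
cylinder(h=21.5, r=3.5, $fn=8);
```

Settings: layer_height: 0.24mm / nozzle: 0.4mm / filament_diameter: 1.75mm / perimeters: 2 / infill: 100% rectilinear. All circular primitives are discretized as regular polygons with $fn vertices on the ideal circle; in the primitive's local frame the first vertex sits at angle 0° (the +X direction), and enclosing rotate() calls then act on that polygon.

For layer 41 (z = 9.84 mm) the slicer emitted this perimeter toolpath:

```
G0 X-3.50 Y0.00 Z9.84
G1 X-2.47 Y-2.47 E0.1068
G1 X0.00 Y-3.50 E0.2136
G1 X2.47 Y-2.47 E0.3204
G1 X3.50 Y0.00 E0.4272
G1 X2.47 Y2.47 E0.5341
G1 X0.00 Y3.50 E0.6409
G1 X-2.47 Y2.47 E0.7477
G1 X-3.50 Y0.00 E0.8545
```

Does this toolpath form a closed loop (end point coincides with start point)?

Start point (G0): (-3.50, 0.00). End point (last G1): the path returns to the start — closed.

yes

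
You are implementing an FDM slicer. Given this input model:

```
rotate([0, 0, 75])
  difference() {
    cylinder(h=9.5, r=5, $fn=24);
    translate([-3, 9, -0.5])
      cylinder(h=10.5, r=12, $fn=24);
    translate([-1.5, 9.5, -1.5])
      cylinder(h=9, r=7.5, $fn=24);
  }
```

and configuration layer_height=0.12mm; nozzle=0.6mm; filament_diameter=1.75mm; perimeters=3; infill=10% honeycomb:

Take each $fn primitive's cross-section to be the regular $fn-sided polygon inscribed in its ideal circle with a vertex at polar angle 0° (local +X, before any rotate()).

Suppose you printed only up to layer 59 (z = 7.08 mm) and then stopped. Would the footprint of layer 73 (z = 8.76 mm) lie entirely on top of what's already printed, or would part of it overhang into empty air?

entirely on top

Compare the two slices. At z = 7.08: the r=5 cylinder contributes a regular 24-gon of circumradius 5 (area = (24/2)·5.000²·sin(360°/24) = 77.65 mm²); the r=12 cylinder at (-3, 9) gives a regular 24-gon of circumradius 12 (constant along its height) (area = (24/2)·12.000²·sin(360°/24) = 447.24 mm²); the cylinder at (-1.5, 9.5): section is a regular 24-gon, circumradius r=7.5 (area = (24/2)·7.500²·sin(360°/24) = 174.70 mm²); Subtracting the remaining from the first: starting from the r=5 cylinder (77.65 mm²), the r=12 cylinder at (-3, 9) partially overlaps it — only the 59.41 mm² overlap (of its 447.24 mm²) is removed, clipping the outline; the r=7.5 cylinder at (-1.5, 9.5) misses the remaining region (no effect) — area = 18.24 mm²; (whole slice rotated 75° about Z — lengths, areas and connectivity unchanged). At z = 8.76: the cylinder: section is a regular 24-gon, circumradius r=5 (area = (24/2)·5.000²·sin(360°/24) = 77.65 mm²); the r=12 cylinder at (-3, 9) gives a regular 24-gon of circumradius 12 (constant along its height) (area = (24/2)·12.000²·sin(360°/24) = 447.24 mm²); the cylinder at (-1.5, 9.5) is not intersected at this z (z outside [-1.5, 7.5]); Taking the first minus the rest: starting from the r=5 cylinder (77.65 mm²), the r=12 cylinder at (-3, 9) partially overlaps it — only the 59.41 mm² overlap (of its 447.24 mm²) is removed, clipping the outline — area = 18.24 mm²; (whole slice rotated 75° about Z — lengths, areas and connectivity unchanged). Checking containment: the cross-section at z = 8.76 is a subset of the cross-section at z = 7.08.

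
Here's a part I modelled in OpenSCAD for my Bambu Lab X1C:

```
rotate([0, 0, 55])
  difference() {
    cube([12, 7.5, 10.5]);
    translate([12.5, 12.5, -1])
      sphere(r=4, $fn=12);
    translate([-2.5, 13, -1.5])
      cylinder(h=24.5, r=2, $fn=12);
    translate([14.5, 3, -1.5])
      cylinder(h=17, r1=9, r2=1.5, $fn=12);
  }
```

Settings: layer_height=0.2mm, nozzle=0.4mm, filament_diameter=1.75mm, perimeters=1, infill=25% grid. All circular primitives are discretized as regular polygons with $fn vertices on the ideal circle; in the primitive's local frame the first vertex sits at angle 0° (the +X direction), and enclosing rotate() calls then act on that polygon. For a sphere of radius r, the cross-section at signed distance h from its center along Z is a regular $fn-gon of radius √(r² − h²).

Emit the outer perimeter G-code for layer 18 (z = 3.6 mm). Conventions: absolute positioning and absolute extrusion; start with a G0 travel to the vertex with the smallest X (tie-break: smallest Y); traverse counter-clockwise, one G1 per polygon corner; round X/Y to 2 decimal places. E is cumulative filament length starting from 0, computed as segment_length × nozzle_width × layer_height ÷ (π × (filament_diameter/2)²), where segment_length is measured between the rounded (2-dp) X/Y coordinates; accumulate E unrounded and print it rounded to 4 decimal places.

G0 X-6.14 Y4.30 Z3.60
G1 X0.00 Y0.00 E0.2493
G1 X4.91 Y7.01 E0.5340
G1 X1.99 Y8.07 E0.6373
G1 X-0.26 Y10.75 E0.7537
G1 X-0.53 Y12.31 E0.8063
G1 X-6.14 Y4.30 E1.1316

At z = 3.6 mm: the 12×7.5 cube contributes its full rectangle; the sphere at (12.5, 12.5) does not reach this height (|z−center|=4.600 > r=4); the r=2 cylinder at (-2.5, 13) gives a regular 12-gon of circumradius 2 (constant along its height); the cone at (14.5, 3): at t=0.300 of its height the radius interpolates to r₁+(r₂−r₁)t = 6.750, giving a regular 12-gon of that circumradius; Subtracting the remaining from the first: starting from the 12×7.5 cube, the r=2 cylinder at (-2.5, 13) misses the remaining region (no effect); the cone at (14.5, 3) partially overlaps it — only the 27.49 mm² overlap (of its 136.69 mm²) is removed, clipping the outline — 1 connected region; (whole slice rotated 55° about Z — lengths, areas and connectivity unchanged). The outline is a single polygon with 6 vertices. Extrusion per mm of travel: 0.4 × 0.2 / (π × 0.875²) = 0.033260. Accumulating E over each segment gives final E = 1.1316.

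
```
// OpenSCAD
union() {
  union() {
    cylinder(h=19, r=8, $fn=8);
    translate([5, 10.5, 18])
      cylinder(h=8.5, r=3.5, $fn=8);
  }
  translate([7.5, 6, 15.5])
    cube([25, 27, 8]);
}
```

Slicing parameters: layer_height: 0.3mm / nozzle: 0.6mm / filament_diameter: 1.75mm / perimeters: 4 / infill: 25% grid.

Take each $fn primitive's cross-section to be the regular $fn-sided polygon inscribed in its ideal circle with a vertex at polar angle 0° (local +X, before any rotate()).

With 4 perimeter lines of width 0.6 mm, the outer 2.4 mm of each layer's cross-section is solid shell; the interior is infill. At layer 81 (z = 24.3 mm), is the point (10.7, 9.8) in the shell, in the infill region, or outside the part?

outside

At z = 24.3 mm: the cylinder is absent (z outside [0, 19]); the r=3.5 cylinder at (5, 10.5) contributes a regular 8-gon of circumradius 3.5; Taking the union: only the r=3.5 cylinder at (5, 10.5) is present, so the union is just that shape — 1 connected region; the cube at (7.5, 6) is not intersected at this z (z outside [15.5, 23.5]); Taking the union: only the result so far is present, so the union is just that shape — 1 connected region. Overall, the cross-section is a single solid region. The nearest boundary edge runs (8.50, 10.50)→(7.47, 12.97); distance from the point to it = 2.31 mm. The point is not inside any of the regions above, so it lies outside the cross-section (2.31 mm from the nearest boundary).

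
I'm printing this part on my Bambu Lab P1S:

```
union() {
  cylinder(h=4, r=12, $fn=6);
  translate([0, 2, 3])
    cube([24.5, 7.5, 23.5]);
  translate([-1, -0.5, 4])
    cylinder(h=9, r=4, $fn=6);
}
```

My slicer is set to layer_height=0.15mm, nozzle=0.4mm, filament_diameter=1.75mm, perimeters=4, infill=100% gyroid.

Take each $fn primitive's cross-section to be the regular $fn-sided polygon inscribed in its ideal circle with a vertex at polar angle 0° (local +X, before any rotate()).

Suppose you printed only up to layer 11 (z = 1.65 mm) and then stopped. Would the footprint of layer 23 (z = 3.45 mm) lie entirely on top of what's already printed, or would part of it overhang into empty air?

part overhangs

Compare the two slices. At z = 1.65: the r=12 cylinder contributes a regular 6-gon of circumradius 12 (area = (6/2)·12.000²·sin(360°/6) = 374.12 mm²); the cube at (0, 2) does not reach this height (z outside [3, 26.5]); the cylinder at (-1, -0.5) does not reach this height (z outside [4, 13]); Taking the union: only the r=12 cylinder is present, so the union is just that shape — area = 374.12 mm². At z = 3.45: the r=12 cylinder gives a regular 6-gon of circumradius 12 (constant along its height) (area = (6/2)·12.000²·sin(360°/6) = 374.12 mm²); the cube at (0, 2) is present — its section is the full 24.5×7.5 rectangle (area 183.75 mm²); the cylinder at (-1, -0.5) is absent (z outside [4, 13]); Merging all regions: the regions partially overlap — summed areas 557.87 mm² minus the doubly-counted overlap 65.10 mm² gives 492.77 mm² — area = 492.77 mm². Checking containment: at z = 3.45 the cross-section extends beyond the z = 1.65 cross-section by about 118.65 mm².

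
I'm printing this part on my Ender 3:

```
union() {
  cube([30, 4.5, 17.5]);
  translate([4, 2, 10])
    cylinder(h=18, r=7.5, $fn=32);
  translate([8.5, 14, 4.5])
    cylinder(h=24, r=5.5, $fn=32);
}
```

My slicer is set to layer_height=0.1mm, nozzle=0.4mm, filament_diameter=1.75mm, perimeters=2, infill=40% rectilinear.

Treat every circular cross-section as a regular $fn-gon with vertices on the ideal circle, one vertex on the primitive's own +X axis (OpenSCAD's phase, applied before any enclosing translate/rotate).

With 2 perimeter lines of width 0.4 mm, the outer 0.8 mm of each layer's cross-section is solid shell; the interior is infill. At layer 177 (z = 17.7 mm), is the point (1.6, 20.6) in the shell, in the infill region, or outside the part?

outside

At z = 17.7 mm: the cube is not intersected at this z (z outside [0, 17.5]); the r=7.5 cylinder at (4, 2) gives a regular 32-gon of circumradius 7.5 (constant along its height); the cylinder at (8.5, 14): section is a regular 32-gon, circumradius r=5.5; Taking the union: the regions partially overlap (shared area 0.18 mm²), so overlapping operands fuse into one piece — 1 connected region. Overall, the cross-section is a single solid region. The nearest boundary edge runs (3.93, 17.06)→(4.61, 17.89); distance from the point to it = 4.05 mm. The point is not inside any of the regions above, so it lies outside the cross-section (4.05 mm from the nearest boundary).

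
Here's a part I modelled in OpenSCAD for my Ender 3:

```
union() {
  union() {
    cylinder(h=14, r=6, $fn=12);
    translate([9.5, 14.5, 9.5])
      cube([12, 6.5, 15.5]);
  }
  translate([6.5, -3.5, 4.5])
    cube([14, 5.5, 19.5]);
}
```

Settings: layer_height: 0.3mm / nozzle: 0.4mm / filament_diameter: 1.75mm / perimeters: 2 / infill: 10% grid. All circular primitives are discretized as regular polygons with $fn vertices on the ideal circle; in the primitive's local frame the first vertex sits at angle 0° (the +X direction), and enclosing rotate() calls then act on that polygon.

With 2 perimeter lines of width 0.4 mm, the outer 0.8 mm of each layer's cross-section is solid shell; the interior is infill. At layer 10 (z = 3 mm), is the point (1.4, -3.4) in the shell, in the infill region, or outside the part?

At z = 3 mm: the r=6 cylinder contributes a regular 12-gon of circumradius 6; the cube at (9.5, 14.5) is absent (z outside [9.5, 25]); Taking the union: only the r=6 cylinder is present, so the union is just that shape — 1 connected region; the cube at (6.5, -3.5) is not intersected at this z (z outside [4.5, 24]); Merging all regions: only that combined region is present, so the union is just that shape — 1 connected region. Overall, the cross-section is a single solid region. The nearest boundary edge runs (-0.00, -6.00)→(3.00, -5.20); distance from the point to it = 2.15 mm. The point is inside the cross-section and 2.15 mm from the nearest boundary — more than the 0.8 mm shell width (2 × 0.4), so it's in the infill interior.

infill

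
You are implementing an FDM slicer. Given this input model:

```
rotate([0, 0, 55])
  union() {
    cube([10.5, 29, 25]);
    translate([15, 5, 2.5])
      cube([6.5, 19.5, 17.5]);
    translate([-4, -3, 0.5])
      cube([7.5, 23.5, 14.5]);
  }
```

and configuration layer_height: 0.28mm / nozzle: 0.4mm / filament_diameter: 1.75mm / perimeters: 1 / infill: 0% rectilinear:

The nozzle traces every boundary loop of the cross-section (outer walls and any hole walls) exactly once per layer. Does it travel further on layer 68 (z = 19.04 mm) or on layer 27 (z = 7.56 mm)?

layer 27 (z = 7.56 mm)

Layer 68 (z = 19.04): the 10.5×29 cube contributes its full rectangle (perimeter 79.00 mm); the cube at (15, 5) is present — its section is the full 6.5×19.5 rectangle (perimeter 52.00 mm); the cube at (-4, -3) is absent (z outside [0.5, 15]); Taking the union: the 2 present regions are separate (no shared area or edge), so areas and boundary lengths simply add and each stays a separate island — boundary = 131.00 mm; (whole slice rotated 55° about Z — lengths, areas and connectivity unchanged). So its perimeter = 131.00 mm. Layer 27 (z = 7.56): the cube (footprint 10.5×29) is included at this height (perimeter 79.00 mm); the cube at (15, 5) is present — its section is the full 6.5×19.5 rectangle (perimeter 52.00 mm); the cube at (-4, -3) (footprint 7.5×23.5) is included at this height (perimeter 62.00 mm); Combining (union): the regions partially overlap (shared area 71.75 mm²), so the edge portions inside another operand are dropped and the merged outline is re-measured after clipping — boundary = 145.00 mm; (whole slice rotated 55° about Z — lengths, areas and connectivity unchanged). So its perimeter = 145.00 mm. Layer 27 is larger (145.00 vs 131.00 mm).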